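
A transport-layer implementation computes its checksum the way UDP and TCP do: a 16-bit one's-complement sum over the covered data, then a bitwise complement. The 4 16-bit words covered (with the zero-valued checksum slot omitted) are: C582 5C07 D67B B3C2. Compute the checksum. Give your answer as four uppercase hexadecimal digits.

5437

One's-complement addition (fold any carry out of bit 15 back into bit 0):
  0xC582 + 0x5C07 = 0x12189 → wrap carry → 0x218A
  0x218A + 0xD67B = 0x0F805
  0xF805 + 0xB3C2 = 0x1ABC7 → wrap carry → 0xABC8
One's-complement sum = 0xABC8.
Checksum = ~0xABC8 & 0xFFFF = 0x5437.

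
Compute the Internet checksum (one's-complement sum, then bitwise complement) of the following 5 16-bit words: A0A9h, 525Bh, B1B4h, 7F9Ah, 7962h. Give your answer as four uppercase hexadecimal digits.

One's-complement addition (fold any carry out of bit 15 back into bit 0):
  0xA0A9 + 0x525B = 0x0F304
  0xF304 + 0xB1B4 = 0x1A4B8 → wrap carry → 0xA4B9
  0xA4B9 + 0x7F9A = 0x12453 → wrap carry → 0x2454
  0x2454 + 0x7962 = 0x09DB6
One's-complement sum = 0x9DB6.
Checksum = ~0x9DB6 & 0xFFFF = 0x6249.

6249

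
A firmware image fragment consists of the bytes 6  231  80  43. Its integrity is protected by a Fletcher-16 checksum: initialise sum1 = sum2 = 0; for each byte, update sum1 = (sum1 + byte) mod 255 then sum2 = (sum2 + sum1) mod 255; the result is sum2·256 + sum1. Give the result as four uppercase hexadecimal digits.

9B69

Running sums (mod 255):
  after byte 0 (6): sum1=6, sum2=6
  after byte 1 (231): sum1=237, sum2=243
  after byte 2 (80): sum1=62, sum2=50
  after byte 3 (43): sum1=105, sum2=155
Checksum = sum2·256 + sum1 = 155·256 + 105 = 39785 = 0x9B69.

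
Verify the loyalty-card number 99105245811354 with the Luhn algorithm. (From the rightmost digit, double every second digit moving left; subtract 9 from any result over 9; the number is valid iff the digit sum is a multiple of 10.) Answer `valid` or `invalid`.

invalid

From the right, keep odd positions and double even positions (subtract 9 from any doubled value over 9):
  doubled (positions 2,4,...): 1 2 7 8 1 2 9 → sum 30
  kept (positions 1,3,...): 4 3 1 5 2 0 9 → sum 24
Total = 54.
54 mod 10 = 4, so the number is invalid.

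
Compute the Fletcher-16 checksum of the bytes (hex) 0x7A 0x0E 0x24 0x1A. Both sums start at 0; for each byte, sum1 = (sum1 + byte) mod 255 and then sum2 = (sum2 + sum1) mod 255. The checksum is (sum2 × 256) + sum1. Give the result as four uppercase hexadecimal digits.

Running sums (mod 255):
  after byte 0 (0x7A): sum1=122, sum2=122
  after byte 1 (0x0E): sum1=136, sum2=3
  after byte 2 (0x24): sum1=172, sum2=175
  after byte 3 (0x1A): sum1=198, sum2=118
Checksum = sum2·256 + sum1 = 118·256 + 198 = 30406 = 0x76C6.

76C6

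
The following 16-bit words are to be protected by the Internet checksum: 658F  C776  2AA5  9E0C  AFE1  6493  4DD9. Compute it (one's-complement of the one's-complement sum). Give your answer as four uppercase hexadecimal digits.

One's-complement addition (fold any carry out of bit 15 back into bit 0):
  0x658F + 0xC776 = 0x12D05 → wrap carry → 0x2D06
  0x2D06 + 0x2AA5 = 0x057AB
  0x57AB + 0x9E0C = 0x0F5B7
  0xF5B7 + 0xAFE1 = 0x1A598 → wrap carry → 0xA599
  0xA599 + 0x6493 = 0x10A2C → wrap carry → 0x0A2D
  0x0A2D + 0x4DD9 = 0x05806
One's-complement sum = 0x5806.
Checksum = ~0x5806 & 0xFFFF = 0xA7F9.

A7F9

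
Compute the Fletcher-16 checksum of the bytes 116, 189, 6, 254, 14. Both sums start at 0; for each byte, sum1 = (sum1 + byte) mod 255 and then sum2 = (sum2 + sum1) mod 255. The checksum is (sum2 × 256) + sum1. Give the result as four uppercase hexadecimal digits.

Running sums (mod 255):
  after byte 0 (116): sum1=116, sum2=116
  after byte 1 (189): sum1=50, sum2=166
  after byte 2 (6): sum1=56, sum2=222
  after byte 3 (254): sum1=55, sum2=22
  after byte 4 (14): sum1=69, sum2=91
Checksum = sum2·256 + sum1 = 91·256 + 69 = 23365 = 0x5B45.

5B45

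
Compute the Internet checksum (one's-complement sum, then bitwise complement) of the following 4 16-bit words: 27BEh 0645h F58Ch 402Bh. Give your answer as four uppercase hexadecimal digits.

One's-complement addition (fold any carry out of bit 15 back into bit 0):
  0x27BE + 0x0645 = 0x02E03
  0x2E03 + 0xF58C = 0x1238F → wrap carry → 0x2390
  0x2390 + 0x402B = 0x063BB
One's-complement sum = 0x63BB.
Checksum = ~0x63BB & 0xFFFF = 0x9C44.

9C44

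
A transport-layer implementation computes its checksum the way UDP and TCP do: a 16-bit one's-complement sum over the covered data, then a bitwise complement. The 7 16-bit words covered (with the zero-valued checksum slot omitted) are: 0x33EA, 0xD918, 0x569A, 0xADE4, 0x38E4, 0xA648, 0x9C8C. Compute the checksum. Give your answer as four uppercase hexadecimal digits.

72C4

One's-complement addition (fold any carry out of bit 15 back into bit 0):
  0x33EA + 0xD918 = 0x10D02 → wrap carry → 0x0D03
  0x0D03 + 0x569A = 0x0639D
  0x639D + 0xADE4 = 0x11181 → wrap carry → 0x1182
  0x1182 + 0x38E4 = 0x04A66
  0x4A66 + 0xA648 = 0x0F0AE
  0xF0AE + 0x9C8C = 0x18D3A → wrap carry → 0x8D3B
One's-complement sum = 0x8D3B.
Checksum = ~0x8D3B & 0xFFFF = 0x72C4.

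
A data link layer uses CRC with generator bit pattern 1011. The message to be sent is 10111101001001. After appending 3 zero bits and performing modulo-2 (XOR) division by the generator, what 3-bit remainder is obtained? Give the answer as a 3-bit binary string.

011

Append 3 zeros: 10111101001001000. Divide by 1011 (XOR where the leading bit is 1):
  pos 0: 1011 XOR 1011 = 0000
  pos 4: 1101 XOR 1011 = 0110
  pos 5: 1100 XOR 1011 = 0111
  pos 6: 1110 XOR 1011 = 0101
  pos 7: 1011 XOR 1011 = 0000
  pos 13: 1000 XOR 1011 = 0011
Remainder (last 3 bits) = 011. This is the CRC / FCS.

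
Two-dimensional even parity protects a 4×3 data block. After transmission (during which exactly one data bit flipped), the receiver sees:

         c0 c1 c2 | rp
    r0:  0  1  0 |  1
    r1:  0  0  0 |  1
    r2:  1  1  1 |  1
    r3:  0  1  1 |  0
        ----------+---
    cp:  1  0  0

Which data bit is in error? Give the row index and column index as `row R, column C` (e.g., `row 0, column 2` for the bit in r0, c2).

row 1, column 1

Recompute each row's even parity and compare to rp:
  r0: data parity 1, sent rp 1 → ok
  r1: data parity 0, sent rp 1 → mismatch
  r2: data parity 1, sent rp 1 → ok
  r3: data parity 0, sent rp 0 → ok
Recompute each column's even parity and compare to cp:
  c0: data parity 1, sent cp 1 → ok
  c1: data parity 1, sent cp 0 → mismatch
  c2: data parity 0, sent cp 0 → ok
Exactly one row (r1) and one column (c1) fail → the flipped bit is at their intersection.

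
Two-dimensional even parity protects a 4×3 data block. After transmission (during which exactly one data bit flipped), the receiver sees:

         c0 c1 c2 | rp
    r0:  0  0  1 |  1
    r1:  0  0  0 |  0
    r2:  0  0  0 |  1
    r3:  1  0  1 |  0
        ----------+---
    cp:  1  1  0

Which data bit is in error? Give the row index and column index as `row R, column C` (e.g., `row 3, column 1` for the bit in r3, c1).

Recompute each row's even parity and compare to rp:
  r0: data parity 1, sent rp 1 → ok
  r1: data parity 0, sent rp 0 → ok
  r2: data parity 0, sent rp 1 → mismatch
  r3: data parity 0, sent rp 0 → ok
Recompute each column's even parity and compare to cp:
  c0: data parity 1, sent cp 1 → ok
  c1: data parity 0, sent cp 1 → mismatch
  c2: data parity 0, sent cp 0 → ok
Exactly one row (r2) and one column (c1) fail → the flipped bit is at their intersection.

row 2, column 1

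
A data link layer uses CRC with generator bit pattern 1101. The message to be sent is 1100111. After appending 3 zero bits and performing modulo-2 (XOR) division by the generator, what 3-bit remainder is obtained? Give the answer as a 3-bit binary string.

111

Append 3 zeros: 1100111000. Divide by 1101 (XOR where the leading bit is 1):
  pos 0: 1100 XOR 1101 = 0001
  pos 3: 1111 XOR 1101 = 0010
  pos 5: 1000 XOR 1101 = 0101
  pos 6: 1010 XOR 1101 = 0111
Remainder (last 3 bits) = 111. This is the CRC / FCS.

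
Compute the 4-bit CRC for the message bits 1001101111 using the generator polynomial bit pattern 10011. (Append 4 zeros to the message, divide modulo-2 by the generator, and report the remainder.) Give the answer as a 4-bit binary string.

0010

Append 4 zeros: 10011011110000. Divide by 10011 (XOR where the leading bit is 1):
  pos 0: 10011 XOR 10011 = 00000
  pos 6: 11110 XOR 10011 = 01101
  pos 7: 11010 XOR 10011 = 01001
  pos 8: 10010 XOR 10011 = 00001
Remainder (last 4 bits) = 0010. This is the CRC / FCS.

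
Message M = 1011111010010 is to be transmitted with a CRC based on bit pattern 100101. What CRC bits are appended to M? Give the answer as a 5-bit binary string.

10100

Append 5 zeros: 101111101001000000. Divide by 100101 (XOR where the leading bit is 1):
  pos 0: 101111 XOR 100101 = 001010
  pos 2: 101010 XOR 100101 = 001111
  pos 4: 111110 XOR 100101 = 011011
  pos 5: 110110 XOR 100101 = 010011
  pos 6: 100111 XOR 100101 = 000010
  pos 10: 100000 XOR 100101 = 000101
Remainder (last 5 bits) = 10100. This is the CRC / FCS.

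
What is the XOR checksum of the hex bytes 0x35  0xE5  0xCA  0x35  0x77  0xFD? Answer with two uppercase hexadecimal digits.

A5

XOR the bytes together:
  start with 0x35
  0x35 ⊕ 0xE5 = 0xD0
  0xD0 ⊕ 0xCA = 0x1A
  0x1A ⊕ 0x35 = 0x2F
  0x2F ⊕ 0x77 = 0x58
  0x58 ⊕ 0xFD = 0xA5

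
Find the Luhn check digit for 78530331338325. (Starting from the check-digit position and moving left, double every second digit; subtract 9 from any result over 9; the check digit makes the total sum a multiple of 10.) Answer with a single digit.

8

Partial digits right→left: 5 2 3 8 3 3 1 3 3 0 3 5 8 7
Double every second digit counting from the check-digit position (so the 1st, 3rd, 5th, ... of the partial from the right).
  doubled (with −9 where >9): 1 6 6 2 6 6 7 → sum 34
  kept as-is: 2 8 3 3 0 5 7 → sum 28
Total = 34 + 28 = 62.
Check digit = (10 − (62 mod 10)) mod 10 = 8.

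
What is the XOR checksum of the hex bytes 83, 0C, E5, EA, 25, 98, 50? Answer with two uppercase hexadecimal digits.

XOR the bytes together:
  start with 0x83
  0x83 ⊕ 0x0C = 0x8F
  0x8F ⊕ 0xE5 = 0x6A
  0x6A ⊕ 0xEA = 0x80
  0x80 ⊕ 0x25 = 0xA5
  0xA5 ⊕ 0x98 = 0x3D
  0x3D ⊕ 0x50 = 0x6D

6D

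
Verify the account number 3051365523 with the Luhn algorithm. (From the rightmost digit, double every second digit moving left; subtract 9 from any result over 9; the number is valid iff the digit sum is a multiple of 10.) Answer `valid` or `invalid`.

invalid

From the right, keep odd positions and double even positions (subtract 9 from any doubled value over 9):
  doubled (positions 2,4,...): 4 1 6 1 6 → sum 18
  kept (positions 1,3,...): 3 5 6 1 0 → sum 15
Total = 33.
33 mod 10 = 3, so the number is invalid.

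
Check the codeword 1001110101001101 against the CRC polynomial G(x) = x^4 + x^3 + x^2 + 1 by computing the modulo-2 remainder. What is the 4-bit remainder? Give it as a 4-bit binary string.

Modulo-2 division of 1001110101001101 by 11101:
  pos 0: 10011 XOR 11101 = 01110
  pos 1: 11101 XOR 11101 = 00000
  pos 7: 10100 XOR 11101 = 01001
  pos 8: 10011 XOR 11101 = 01110
  pos 9: 11101 XOR 11101 = 00000
Remainder = 0001 (nonzero — an error is detected).

0001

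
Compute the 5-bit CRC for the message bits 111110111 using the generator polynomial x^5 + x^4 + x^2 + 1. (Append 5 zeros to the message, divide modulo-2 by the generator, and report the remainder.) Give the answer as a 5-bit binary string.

00000

Append 5 zeros: 11111011100000. Divide by 110101 (XOR where the leading bit is 1):
  pos 0: 111110 XOR 110101 = 001011
  pos 2: 101111 XOR 110101 = 011010
  pos 3: 110101 XOR 110101 = 000000
Remainder (last 5 bits) = 00000. This is the CRC / FCS.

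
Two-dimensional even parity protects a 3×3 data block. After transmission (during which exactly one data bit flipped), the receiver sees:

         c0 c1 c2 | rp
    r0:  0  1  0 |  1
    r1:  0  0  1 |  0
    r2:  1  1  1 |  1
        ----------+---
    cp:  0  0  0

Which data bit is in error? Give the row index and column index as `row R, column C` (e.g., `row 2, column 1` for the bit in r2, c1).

Recompute each row's even parity and compare to rp:
  r0: data parity 1, sent rp 1 → ok
  r1: data parity 1, sent rp 0 → mismatch
  r2: data parity 1, sent rp 1 → ok
Recompute each column's even parity and compare to cp:
  c0: data parity 1, sent cp 0 → mismatch
  c1: data parity 0, sent cp 0 → ok
  c2: data parity 0, sent cp 0 → ok
Exactly one row (r1) and one column (c0) fail → the flipped bit is at their intersection.

row 1, column 0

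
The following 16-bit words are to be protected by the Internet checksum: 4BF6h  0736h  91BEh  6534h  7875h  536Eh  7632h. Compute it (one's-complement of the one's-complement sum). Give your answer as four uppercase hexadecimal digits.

73CA

One's-complement addition (fold any carry out of bit 15 back into bit 0):
  0x4BF6 + 0x0736 = 0x0532C
  0x532C + 0x91BE = 0x0E4EA
  0xE4EA + 0x6534 = 0x14A1E → wrap carry → 0x4A1F
  0x4A1F + 0x7875 = 0x0C294
  0xC294 + 0x536E = 0x11602 → wrap carry → 0x1603
  0x1603 + 0x7632 = 0x08C35
One's-complement sum = 0x8C35.
Checksum = ~0x8C35 & 0xFFFF = 0x73CA.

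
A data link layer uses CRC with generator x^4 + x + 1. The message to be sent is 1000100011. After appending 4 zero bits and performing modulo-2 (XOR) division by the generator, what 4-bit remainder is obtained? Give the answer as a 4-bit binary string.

Append 4 zeros: 10001000110000. Divide by 10011 (XOR where the leading bit is 1):
  pos 0: 10001 XOR 10011 = 00010
  pos 3: 10000 XOR 10011 = 00011
  pos 6: 11110 XOR 10011 = 01101
  pos 7: 11010 XOR 10011 = 01001
  pos 8: 10010 XOR 10011 = 00001
Remainder (last 4 bits) = 0010. This is the CRC / FCS.

0010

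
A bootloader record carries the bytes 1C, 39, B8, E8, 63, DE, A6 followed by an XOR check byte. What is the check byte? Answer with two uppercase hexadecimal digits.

XOR the bytes together:
  start with 0x1C
  0x1C ⊕ 0x39 = 0x25
  0x25 ⊕ 0xB8 = 0x9D
  0x9D ⊕ 0xE8 = 0x75
  0x75 ⊕ 0x63 = 0x16
  0x16 ⊕ 0xDE = 0xC8
  0xC8 ⊕ 0xA6 = 0x6E

6E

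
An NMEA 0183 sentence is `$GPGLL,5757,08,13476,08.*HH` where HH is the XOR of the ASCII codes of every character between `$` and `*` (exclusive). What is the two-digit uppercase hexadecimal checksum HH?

XOR the ASCII codes of the payload characters:
  'G' = 0x47 → acc = 0x47
  'P' = 0x50 → acc = 0x17
  'G' = 0x47 → acc = 0x50
  'L' = 0x4C → acc = 0x1C
  'L' = 0x4C → acc = 0x50
  ',' = 0x2C → acc = 0x7C
  '5' = 0x35 → acc = 0x49
  '7' = 0x37 → acc = 0x7E
  '5' = 0x35 → acc = 0x4B
  '7' = 0x37 → acc = 0x7C
  ',' = 0x2C → acc = 0x50
  '0' = 0x30 → acc = 0x60
  '8' = 0x38 → acc = 0x58
  ',' = 0x2C → acc = 0x74
  '1' = 0x31 → acc = 0x45
  '3' = 0x33 → acc = 0x76
  '4' = 0x34 → acc = 0x42
  '7' = 0x37 → acc = 0x75
  '6' = 0x36 → acc = 0x43
  ',' = 0x2C → acc = 0x6F
  '0' = 0x30 → acc = 0x5F
  '8' = 0x38 → acc = 0x67
  '.' = 0x2E → acc = 0x49
Checksum = 0x49.

49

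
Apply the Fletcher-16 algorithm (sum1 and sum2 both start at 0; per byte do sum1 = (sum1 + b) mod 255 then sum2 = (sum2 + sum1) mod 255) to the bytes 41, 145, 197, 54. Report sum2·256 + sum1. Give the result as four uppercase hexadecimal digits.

1BB6

Running sums (mod 255):
  after byte 0 (41): sum1=41, sum2=41
  after byte 1 (145): sum1=186, sum2=227
  after byte 2 (197): sum1=128, sum2=100
  after byte 3 (54): sum1=182, sum2=27
Checksum = sum2·256 + sum1 = 27·256 + 182 = 7094 = 0x1BB6.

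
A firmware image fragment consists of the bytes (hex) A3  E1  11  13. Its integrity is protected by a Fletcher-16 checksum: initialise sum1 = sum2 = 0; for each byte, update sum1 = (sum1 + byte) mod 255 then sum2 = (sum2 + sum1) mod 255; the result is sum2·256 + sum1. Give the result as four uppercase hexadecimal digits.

Running sums (mod 255):
  after byte 0 (A3): sum1=163, sum2=163
  after byte 1 (E1): sum1=133, sum2=41
  after byte 2 (11): sum1=150, sum2=191
  after byte 3 (13): sum1=169, sum2=105
Checksum = sum2·256 + sum1 = 105·256 + 169 = 27049 = 0x69A9.

69A9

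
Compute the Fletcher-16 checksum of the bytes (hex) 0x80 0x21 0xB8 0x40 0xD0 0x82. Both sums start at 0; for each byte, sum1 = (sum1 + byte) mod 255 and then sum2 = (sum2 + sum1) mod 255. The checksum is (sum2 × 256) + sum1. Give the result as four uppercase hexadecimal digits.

Running sums (mod 255):
  after byte 0 (0x80): sum1=128, sum2=128
  after byte 1 (0x21): sum1=161, sum2=34
  after byte 2 (0xB8): sum1=90, sum2=124
  after byte 3 (0x40): sum1=154, sum2=23
  after byte 4 (0xD0): sum1=107, sum2=130
  after byte 5 (0x82): sum1=237, sum2=112
Checksum = sum2·256 + sum1 = 112·256 + 237 = 28909 = 0x70ED.

70ED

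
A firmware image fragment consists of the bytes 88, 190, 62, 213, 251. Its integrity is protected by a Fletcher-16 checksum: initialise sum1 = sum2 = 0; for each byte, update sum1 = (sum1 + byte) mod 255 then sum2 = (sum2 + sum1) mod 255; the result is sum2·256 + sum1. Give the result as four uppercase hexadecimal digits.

Running sums (mod 255):
  after byte 0 (88): sum1=88, sum2=88
  after byte 1 (190): sum1=23, sum2=111
  after byte 2 (62): sum1=85, sum2=196
  after byte 3 (213): sum1=43, sum2=239
  after byte 4 (251): sum1=39, sum2=23
Checksum = sum2·256 + sum1 = 23·256 + 39 = 5927 = 0x1727.

1727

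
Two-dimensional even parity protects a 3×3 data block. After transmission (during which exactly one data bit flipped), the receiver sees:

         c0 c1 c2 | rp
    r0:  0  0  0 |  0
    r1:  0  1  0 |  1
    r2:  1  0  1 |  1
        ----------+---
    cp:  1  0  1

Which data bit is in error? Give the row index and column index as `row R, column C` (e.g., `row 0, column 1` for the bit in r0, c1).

row 2, column 1

Recompute each row's even parity and compare to rp:
  r0: data parity 0, sent rp 0 → ok
  r1: data parity 1, sent rp 1 → ok
  r2: data parity 0, sent rp 1 → mismatch
Recompute each column's even parity and compare to cp:
  c0: data parity 1, sent cp 1 → ok
  c1: data parity 1, sent cp 0 → mismatch
  c2: data parity 1, sent cp 1 → ok
Exactly one row (r2) and one column (c1) fail → the flipped bit is at their intersection.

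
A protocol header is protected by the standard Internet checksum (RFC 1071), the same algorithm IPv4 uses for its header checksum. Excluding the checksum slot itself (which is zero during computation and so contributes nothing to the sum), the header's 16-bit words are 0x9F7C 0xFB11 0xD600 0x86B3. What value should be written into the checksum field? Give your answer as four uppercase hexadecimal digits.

One's-complement addition (fold any carry out of bit 15 back into bit 0):
  0x9F7C + 0xFB11 = 0x19A8D → wrap carry → 0x9A8E
  0x9A8E + 0xD600 = 0x1708E → wrap carry → 0x708F
  0x708F + 0x86B3 = 0x0F742
One's-complement sum = 0xF742.
Checksum = ~0xF742 & 0xFFFF = 0x08BD.

08BD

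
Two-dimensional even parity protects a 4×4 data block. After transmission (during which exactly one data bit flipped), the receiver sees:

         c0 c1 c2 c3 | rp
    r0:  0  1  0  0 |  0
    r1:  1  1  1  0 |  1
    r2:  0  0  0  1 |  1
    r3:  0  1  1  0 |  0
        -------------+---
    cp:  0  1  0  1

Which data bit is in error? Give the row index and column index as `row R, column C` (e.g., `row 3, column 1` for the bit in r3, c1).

Recompute each row's even parity and compare to rp:
  r0: data parity 1, sent rp 0 → mismatch
  r1: data parity 1, sent rp 1 → ok
  r2: data parity 1, sent rp 1 → ok
  r3: data parity 0, sent rp 0 → ok
Recompute each column's even parity and compare to cp:
  c0: data parity 1, sent cp 0 → mismatch
  c1: data parity 1, sent cp 1 → ok
  c2: data parity 0, sent cp 0 → ok
  c3: data parity 1, sent cp 1 → ok
Exactly one row (r0) and one column (c0) fail → the flipped bit is at their intersection.

row 0, column 0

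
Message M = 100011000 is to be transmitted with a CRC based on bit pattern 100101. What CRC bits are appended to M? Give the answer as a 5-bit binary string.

01011

Append 5 zeros: 10001100000000. Divide by 100101 (XOR where the leading bit is 1):
  pos 0: 100011 XOR 100101 = 000110
  pos 3: 110000 XOR 100101 = 010101
  pos 4: 101010 XOR 100101 = 001111
  pos 6: 111100 XOR 100101 = 011001
  pos 7: 110010 XOR 100101 = 010111
  pos 8: 101110 XOR 100101 = 001011
Remainder (last 5 bits) = 01011. This is the CRC / FCS.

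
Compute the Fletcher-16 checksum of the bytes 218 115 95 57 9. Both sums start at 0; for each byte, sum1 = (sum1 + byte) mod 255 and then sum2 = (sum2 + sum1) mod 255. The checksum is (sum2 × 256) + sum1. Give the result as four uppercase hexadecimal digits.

Running sums (mod 255):
  after byte 0 (218): sum1=218, sum2=218
  after byte 1 (115): sum1=78, sum2=41
  after byte 2 (95): sum1=173, sum2=214
  after byte 3 (57): sum1=230, sum2=189
  after byte 4 (9): sum1=239, sum2=173
Checksum = sum2·256 + sum1 = 173·256 + 239 = 44527 = 0xADEF.

ADEF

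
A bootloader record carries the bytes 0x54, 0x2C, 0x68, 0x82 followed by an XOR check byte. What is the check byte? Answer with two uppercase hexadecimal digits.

XOR the bytes together:
  start with 0x54
  0x54 ⊕ 0x2C = 0x78
  0x78 ⊕ 0x68 = 0x10
  0x10 ⊕ 0x82 = 0x92

92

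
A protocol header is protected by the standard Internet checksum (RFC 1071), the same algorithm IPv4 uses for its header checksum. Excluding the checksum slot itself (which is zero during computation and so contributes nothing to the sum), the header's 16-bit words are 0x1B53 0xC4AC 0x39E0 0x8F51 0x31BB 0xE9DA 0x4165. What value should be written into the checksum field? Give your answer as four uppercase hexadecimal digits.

F9D2

One's-complement addition (fold any carry out of bit 15 back into bit 0):
  0x1B53 + 0xC4AC = 0x0DFFF
  0xDFFF + 0x39E0 = 0x119DF → wrap carry → 0x19E0
  0x19E0 + 0x8F51 = 0x0A931
  0xA931 + 0x31BB = 0x0DAEC
  0xDAEC + 0xE9DA = 0x1C4C6 → wrap carry → 0xC4C7
  0xC4C7 + 0x4165 = 0x1062C → wrap carry → 0x062D
One's-complement sum = 0x062D.
Checksum = ~0x062D & 0xFFFF = 0xF9D2.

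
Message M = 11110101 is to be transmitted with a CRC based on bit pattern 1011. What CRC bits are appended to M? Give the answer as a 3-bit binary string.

000

Append 3 zeros: 11110101000. Divide by 1011 (XOR where the leading bit is 1):
  pos 0: 1111 XOR 1011 = 0100
  pos 1: 1000 XOR 1011 = 0011
  pos 3: 1110 XOR 1011 = 0101
  pos 4: 1011 XOR 1011 = 0000
Remainder (last 3 bits) = 000. This is the CRC / FCS.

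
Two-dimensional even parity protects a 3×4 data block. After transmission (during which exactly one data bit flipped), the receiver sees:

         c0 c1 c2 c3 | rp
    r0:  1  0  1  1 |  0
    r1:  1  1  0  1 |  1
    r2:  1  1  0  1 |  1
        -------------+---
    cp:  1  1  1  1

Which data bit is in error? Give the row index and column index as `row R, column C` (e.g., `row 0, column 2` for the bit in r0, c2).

Recompute each row's even parity and compare to rp:
  r0: data parity 1, sent rp 0 → mismatch
  r1: data parity 1, sent rp 1 → ok
  r2: data parity 1, sent rp 1 → ok
Recompute each column's even parity and compare to cp:
  c0: data parity 1, sent cp 1 → ok
  c1: data parity 0, sent cp 1 → mismatch
  c2: data parity 1, sent cp 1 → ok
  c3: data parity 1, sent cp 1 → ok
Exactly one row (r0) and one column (c1) fail → the flipped bit is at their intersection.

row 0, column 1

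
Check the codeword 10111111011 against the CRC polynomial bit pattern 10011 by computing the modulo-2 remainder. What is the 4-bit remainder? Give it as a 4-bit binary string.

Modulo-2 division of 10111111011 by 10011:
  pos 0: 10111 XOR 10011 = 00100
  pos 2: 10011 XOR 10011 = 00000
Remainder = 1011 (nonzero — an error is detected).

1011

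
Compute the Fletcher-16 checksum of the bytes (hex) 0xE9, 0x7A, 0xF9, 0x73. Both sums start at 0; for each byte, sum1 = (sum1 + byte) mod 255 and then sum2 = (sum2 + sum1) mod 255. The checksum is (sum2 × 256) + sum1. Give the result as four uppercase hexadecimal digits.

7ED1

Running sums (mod 255):
  after byte 0 (0xE9): sum1=233, sum2=233
  after byte 1 (0x7A): sum1=100, sum2=78
  after byte 2 (0xF9): sum1=94, sum2=172
  after byte 3 (0x73): sum1=209, sum2=126
Checksum = sum2·256 + sum1 = 126·256 + 209 = 32465 = 0x7ED1.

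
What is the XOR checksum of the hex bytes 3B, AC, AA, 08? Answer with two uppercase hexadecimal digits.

35

XOR the bytes together:
  start with 0x3B
  0x3B ⊕ 0xAC = 0x97
  0x97 ⊕ 0xAA = 0x3D
  0x3D ⊕ 0x08 = 0x35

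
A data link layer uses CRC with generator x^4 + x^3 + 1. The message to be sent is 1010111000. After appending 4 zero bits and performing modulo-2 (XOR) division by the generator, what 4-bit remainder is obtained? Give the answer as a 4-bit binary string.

0111

Append 4 zeros: 10101110000000. Divide by 11001 (XOR where the leading bit is 1):
  pos 0: 10101 XOR 11001 = 01100
  pos 1: 11001 XOR 11001 = 00000
  pos 6: 10000 XOR 11001 = 01001
  pos 7: 10010 XOR 11001 = 01011
  pos 8: 10110 XOR 11001 = 01111
  pos 9: 11110 XOR 11001 = 00111
Remainder (last 4 bits) = 0111. This is the CRC / FCS.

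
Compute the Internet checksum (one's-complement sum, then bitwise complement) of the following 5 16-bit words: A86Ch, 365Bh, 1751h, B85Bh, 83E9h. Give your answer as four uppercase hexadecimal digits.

CDA1

One's-complement addition (fold any carry out of bit 15 back into bit 0):
  0xA86C + 0x365B = 0x0DEC7
  0xDEC7 + 0x1751 = 0x0F618
  0xF618 + 0xB85B = 0x1AE73 → wrap carry → 0xAE74
  0xAE74 + 0x83E9 = 0x1325D → wrap carry → 0x325E
One's-complement sum = 0x325E.
Checksum = ~0x325E & 0xFFFF = 0xCDA1.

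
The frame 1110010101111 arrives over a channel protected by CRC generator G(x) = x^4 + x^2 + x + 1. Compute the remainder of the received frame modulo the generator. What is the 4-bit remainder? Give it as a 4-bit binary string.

0001

Modulo-2 division of 1110010101111 by 10111:
  pos 0: 11100 XOR 10111 = 01011
  pos 1: 10111 XOR 10111 = 00000
  pos 7: 10111 XOR 10111 = 00000
Remainder = 0001 (nonzero — an error is detected).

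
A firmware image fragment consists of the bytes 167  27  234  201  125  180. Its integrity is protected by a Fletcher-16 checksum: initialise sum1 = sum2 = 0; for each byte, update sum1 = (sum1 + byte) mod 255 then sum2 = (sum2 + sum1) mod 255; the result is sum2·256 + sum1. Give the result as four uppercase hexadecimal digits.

Running sums (mod 255):
  after byte 0 (167): sum1=167, sum2=167
  after byte 1 (27): sum1=194, sum2=106
  after byte 2 (234): sum1=173, sum2=24
  after byte 3 (201): sum1=119, sum2=143
  after byte 4 (125): sum1=244, sum2=132
  after byte 5 (180): sum1=169, sum2=46
Checksum = sum2·256 + sum1 = 46·256 + 169 = 11945 = 0x2EA9.

2EA9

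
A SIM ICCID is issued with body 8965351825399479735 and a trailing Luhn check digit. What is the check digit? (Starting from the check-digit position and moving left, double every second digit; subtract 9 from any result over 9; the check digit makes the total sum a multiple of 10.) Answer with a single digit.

Partial digits right→left: 5 3 7 9 7 4 9 9 3 5 2 8 1 5 3 5 6 9 8
Double every second digit counting from the check-digit position (so the 1st, 3rd, 5th, ... of the partial from the right).
  doubled (with −9 where >9): 1 5 5 9 6 4 2 6 3 7 → sum 48
  kept as-is: 3 9 4 9 5 8 5 5 9 → sum 57
Total = 48 + 57 = 105.
Check digit = (10 − (105 mod 10)) mod 10 = 5.

5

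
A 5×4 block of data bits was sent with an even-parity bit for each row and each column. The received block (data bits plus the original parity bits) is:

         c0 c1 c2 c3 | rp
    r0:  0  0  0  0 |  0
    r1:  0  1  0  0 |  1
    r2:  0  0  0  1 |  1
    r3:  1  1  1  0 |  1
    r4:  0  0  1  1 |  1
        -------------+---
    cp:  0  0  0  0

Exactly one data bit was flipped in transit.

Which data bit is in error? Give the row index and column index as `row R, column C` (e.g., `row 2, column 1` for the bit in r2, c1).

Recompute each row's even parity and compare to rp:
  r0: data parity 0, sent rp 0 → ok
  r1: data parity 1, sent rp 1 → ok
  r2: data parity 1, sent rp 1 → ok
  r3: data parity 1, sent rp 1 → ok
  r4: data parity 0, sent rp 1 → mismatch
Recompute each column's even parity and compare to cp:
  c0: data parity 1, sent cp 0 → mismatch
  c1: data parity 0, sent cp 0 → ok
  c2: data parity 0, sent cp 0 → ok
  c3: data parity 0, sent cp 0 → ok
Exactly one row (r4) and one column (c0) fail → the flipped bit is at their intersection.

row 4, column 0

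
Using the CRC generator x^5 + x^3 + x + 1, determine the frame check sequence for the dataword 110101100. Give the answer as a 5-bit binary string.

11111

Append 5 zeros: 11010110000000. Divide by 101011 (XOR where the leading bit is 1):
  pos 0: 110101 XOR 101011 = 011110
  pos 1: 111101 XOR 101011 = 010110
  pos 2: 101100 XOR 101011 = 000111
  pos 5: 111000 XOR 101011 = 010011
  pos 6: 100110 XOR 101011 = 001101
  pos 8: 110100 XOR 101011 = 011111
Remainder (last 5 bits) = 11111. This is the CRC / FCS.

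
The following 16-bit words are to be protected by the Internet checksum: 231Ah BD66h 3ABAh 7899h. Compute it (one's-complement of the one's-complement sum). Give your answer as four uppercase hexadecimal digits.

6C2B

One's-complement addition (fold any carry out of bit 15 back into bit 0):
  0x231A + 0xBD66 = 0x0E080
  0xE080 + 0x3ABA = 0x11B3A → wrap carry → 0x1B3B
  0x1B3B + 0x7899 = 0x093D4
One's-complement sum = 0x93D4.
Checksum = ~0x93D4 & 0xFFFF = 0x6C2B.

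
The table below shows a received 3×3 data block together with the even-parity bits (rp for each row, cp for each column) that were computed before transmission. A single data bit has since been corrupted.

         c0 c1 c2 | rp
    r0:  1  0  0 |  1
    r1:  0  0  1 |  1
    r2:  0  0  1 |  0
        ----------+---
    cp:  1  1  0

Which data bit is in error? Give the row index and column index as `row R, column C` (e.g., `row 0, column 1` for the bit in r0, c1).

row 2, column 1

Recompute each row's even parity and compare to rp:
  r0: data parity 1, sent rp 1 → ok
  r1: data parity 1, sent rp 1 → ok
  r2: data parity 1, sent rp 0 → mismatch
Recompute each column's even parity and compare to cp:
  c0: data parity 1, sent cp 1 → ok
  c1: data parity 0, sent cp 1 → mismatch
  c2: data parity 0, sent cp 0 → ok
Exactly one row (r2) and one column (c1) fail → the flipped bit is at their intersection.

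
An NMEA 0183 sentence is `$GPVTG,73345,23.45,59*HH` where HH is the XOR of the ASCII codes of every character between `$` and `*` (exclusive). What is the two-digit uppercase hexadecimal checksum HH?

6A

XOR the ASCII codes of the payload characters:
  'G' = 0x47 → acc = 0x47
  'P' = 0x50 → acc = 0x17
  'V' = 0x56 → acc = 0x41
  'T' = 0x54 → acc = 0x15
  'G' = 0x47 → acc = 0x52
  ',' = 0x2C → acc = 0x7E
  '7' = 0x37 → acc = 0x49
  '3' = 0x33 → acc = 0x7A
  '3' = 0x33 → acc = 0x49
  '4' = 0x34 → acc = 0x7D
  '5' = 0x35 → acc = 0x48
  ',' = 0x2C → acc = 0x64
  '2' = 0x32 → acc = 0x56
  '3' = 0x33 → acc = 0x65
  '.' = 0x2E → acc = 0x4B
  '4' = 0x34 → acc = 0x7F
  '5' = 0x35 → acc = 0x4A
  ',' = 0x2C → acc = 0x66
  '5' = 0x35 → acc = 0x53
  '9' = 0x39 → acc = 0x6A
Checksum = 0x6A.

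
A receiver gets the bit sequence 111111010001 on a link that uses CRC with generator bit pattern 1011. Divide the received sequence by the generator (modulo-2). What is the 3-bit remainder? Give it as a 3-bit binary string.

000

Modulo-2 division of 111111010001 by 1011:
  pos 0: 1111 XOR 1011 = 0100
  pos 1: 1001 XOR 1011 = 0010
  pos 3: 1010 XOR 1011 = 0001
  pos 6: 1100 XOR 1011 = 0111
  pos 7: 1110 XOR 1011 = 0101
  pos 8: 1011 XOR 1011 = 0000
Remainder = 000 (zero — the frame passes the CRC check).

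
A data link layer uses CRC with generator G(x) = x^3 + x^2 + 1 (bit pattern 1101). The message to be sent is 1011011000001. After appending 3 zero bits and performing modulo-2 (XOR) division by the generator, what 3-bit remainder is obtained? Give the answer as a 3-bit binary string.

011

Append 3 zeros: 1011011000001000. Divide by 1101 (XOR where the leading bit is 1):
  pos 0: 1011 XOR 1101 = 0110
  pos 1: 1100 XOR 1101 = 0001
  pos 4: 1110 XOR 1101 = 0011
  pos 6: 1100 XOR 1101 = 0001
  pos 9: 1001 XOR 1101 = 0100
  pos 10: 1000 XOR 1101 = 0101
  pos 11: 1010 XOR 1101 = 0111
  pos 12: 1110 XOR 1101 = 0011
Remainder (last 3 bits) = 011. This is the CRC / FCS.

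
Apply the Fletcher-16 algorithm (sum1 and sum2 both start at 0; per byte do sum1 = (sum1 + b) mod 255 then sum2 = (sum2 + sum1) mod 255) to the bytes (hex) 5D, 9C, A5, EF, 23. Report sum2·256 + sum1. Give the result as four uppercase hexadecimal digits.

Running sums (mod 255):
  after byte 0 (5D): sum1=93, sum2=93
  after byte 1 (9C): sum1=249, sum2=87
  after byte 2 (A5): sum1=159, sum2=246
  after byte 3 (EF): sum1=143, sum2=134
  after byte 4 (23): sum1=178, sum2=57
Checksum = sum2·256 + sum1 = 57·256 + 178 = 14770 = 0x39B2.

39B2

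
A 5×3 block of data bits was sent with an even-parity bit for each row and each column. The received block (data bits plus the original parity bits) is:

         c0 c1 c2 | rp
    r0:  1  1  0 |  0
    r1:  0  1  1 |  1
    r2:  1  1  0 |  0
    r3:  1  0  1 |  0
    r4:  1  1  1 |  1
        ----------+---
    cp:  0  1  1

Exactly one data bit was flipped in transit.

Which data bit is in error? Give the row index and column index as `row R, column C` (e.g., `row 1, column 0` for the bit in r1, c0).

Recompute each row's even parity and compare to rp:
  r0: data parity 0, sent rp 0 → ok
  r1: data parity 0, sent rp 1 → mismatch
  r2: data parity 0, sent rp 0 → ok
  r3: data parity 0, sent rp 0 → ok
  r4: data parity 1, sent rp 1 → ok
Recompute each column's even parity and compare to cp:
  c0: data parity 0, sent cp 0 → ok
  c1: data parity 0, sent cp 1 → mismatch
  c2: data parity 1, sent cp 1 → ok
Exactly one row (r1) and one column (c1) fail → the flipped bit is at their intersection.

row 1, column 1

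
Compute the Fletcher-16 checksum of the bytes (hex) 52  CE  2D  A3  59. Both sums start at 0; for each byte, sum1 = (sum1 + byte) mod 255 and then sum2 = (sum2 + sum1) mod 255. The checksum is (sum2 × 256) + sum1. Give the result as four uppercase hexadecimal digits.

Running sums (mod 255):
  after byte 0 (52): sum1=82, sum2=82
  after byte 1 (CE): sum1=33, sum2=115
  after byte 2 (2D): sum1=78, sum2=193
  after byte 3 (A3): sum1=241, sum2=179
  after byte 4 (59): sum1=75, sum2=254
Checksum = sum2·256 + sum1 = 254·256 + 75 = 65099 = 0xFE4B.

FE4B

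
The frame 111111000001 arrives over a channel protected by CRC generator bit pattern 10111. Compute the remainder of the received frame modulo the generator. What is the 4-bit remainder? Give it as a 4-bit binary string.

0010

Modulo-2 division of 111111000001 by 10111:
  pos 0: 11111 XOR 10111 = 01000
  pos 1: 10001 XOR 10111 = 00110
  pos 3: 11000 XOR 10111 = 01111
  pos 4: 11110 XOR 10111 = 01001
  pos 5: 10010 XOR 10111 = 00101
  pos 7: 10101 XOR 10111 = 00010
Remainder = 0010 (nonzero — an error is detected).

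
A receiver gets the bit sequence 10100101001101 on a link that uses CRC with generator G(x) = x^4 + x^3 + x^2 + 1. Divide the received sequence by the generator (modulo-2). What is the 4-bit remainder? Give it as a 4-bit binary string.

0010

Modulo-2 division of 10100101001101 by 11101:
  pos 0: 10100 XOR 11101 = 01001
  pos 1: 10011 XOR 11101 = 01110
  pos 2: 11100 XOR 11101 = 00001
  pos 6: 11001 XOR 11101 = 00100
  pos 8: 10010 XOR 11101 = 01111
  pos 9: 11111 XOR 11101 = 00010
Remainder = 0010 (nonzero — an error is detected).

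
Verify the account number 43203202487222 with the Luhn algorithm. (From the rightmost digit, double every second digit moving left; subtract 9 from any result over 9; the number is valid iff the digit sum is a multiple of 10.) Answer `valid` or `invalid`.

From the right, keep odd positions and double even positions (subtract 9 from any doubled value over 9):
  doubled (positions 2,4,...): 4 5 8 0 6 4 8 → sum 35
  kept (positions 1,3,...): 2 2 8 2 2 0 3 → sum 19
Total = 54.
54 mod 10 = 4, so the number is invalid.

invalid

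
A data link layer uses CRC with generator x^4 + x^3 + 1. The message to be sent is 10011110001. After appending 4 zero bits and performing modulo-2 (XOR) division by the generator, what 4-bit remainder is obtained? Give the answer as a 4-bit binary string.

1001

Append 4 zeros: 100111100010000. Divide by 11001 (XOR where the leading bit is 1):
  pos 0: 10011 XOR 11001 = 01010
  pos 1: 10101 XOR 11001 = 01100
  pos 2: 11001 XOR 11001 = 00000
  pos 10: 10000 XOR 11001 = 01001
Remainder (last 4 bits) = 1001. This is the CRC / FCS.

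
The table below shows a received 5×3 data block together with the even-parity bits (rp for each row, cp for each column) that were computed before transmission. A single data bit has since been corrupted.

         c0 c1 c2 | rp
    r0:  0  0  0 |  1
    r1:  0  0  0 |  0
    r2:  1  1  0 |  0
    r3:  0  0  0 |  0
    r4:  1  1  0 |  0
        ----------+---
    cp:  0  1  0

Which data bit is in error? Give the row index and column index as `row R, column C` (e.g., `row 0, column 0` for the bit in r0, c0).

row 0, column 1

Recompute each row's even parity and compare to rp:
  r0: data parity 0, sent rp 1 → mismatch
  r1: data parity 0, sent rp 0 → ok
  r2: data parity 0, sent rp 0 → ok
  r3: data parity 0, sent rp 0 → ok
  r4: data parity 0, sent rp 0 → ok
Recompute each column's even parity and compare to cp:
  c0: data parity 0, sent cp 0 → ok
  c1: data parity 0, sent cp 1 → mismatch
  c2: data parity 0, sent cp 0 → ok
Exactly one row (r0) and one column (c1) fail → the flipped bit is at their intersection.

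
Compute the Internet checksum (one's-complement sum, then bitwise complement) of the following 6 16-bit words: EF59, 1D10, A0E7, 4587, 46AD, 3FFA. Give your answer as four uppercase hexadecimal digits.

867F

One's-complement addition (fold any carry out of bit 15 back into bit 0):
  0xEF59 + 0x1D10 = 0x10C69 → wrap carry → 0x0C6A
  0x0C6A + 0xA0E7 = 0x0AD51
  0xAD51 + 0x4587 = 0x0F2D8
  0xF2D8 + 0x46AD = 0x13985 → wrap carry → 0x3986
  0x3986 + 0x3FFA = 0x07980
One's-complement sum = 0x7980.
Checksum = ~0x7980 & 0xFFFF = 0x867F.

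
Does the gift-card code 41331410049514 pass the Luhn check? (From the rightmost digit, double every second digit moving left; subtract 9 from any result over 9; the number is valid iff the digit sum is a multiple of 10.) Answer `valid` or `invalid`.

From the right, keep odd positions and double even positions (subtract 9 from any doubled value over 9):
  doubled (positions 2,4,...): 2 9 0 2 2 6 8 → sum 29
  kept (positions 1,3,...): 4 5 4 0 4 3 1 → sum 21
Total = 50.
50 mod 10 = 0, so the number is valid.

valid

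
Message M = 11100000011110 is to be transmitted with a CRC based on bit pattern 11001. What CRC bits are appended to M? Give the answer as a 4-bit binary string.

1010

Append 4 zeros: 111000000111100000. Divide by 11001 (XOR where the leading bit is 1):
  pos 0: 11100 XOR 11001 = 00101
  pos 2: 10100 XOR 11001 = 01101
  pos 3: 11010 XOR 11001 = 00011
  pos 6: 11011 XOR 11001 = 00010
  pos 9: 10110 XOR 11001 = 01111
  pos 10: 11110 XOR 11001 = 00111
  pos 12: 11100 XOR 11001 = 00101
Remainder (last 4 bits) = 1010. This is the CRC / FCS.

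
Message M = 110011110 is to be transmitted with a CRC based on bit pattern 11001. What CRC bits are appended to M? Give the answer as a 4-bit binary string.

Append 4 zeros: 1100111100000. Divide by 11001 (XOR where the leading bit is 1):
  pos 0: 11001 XOR 11001 = 00000
  pos 5: 11100 XOR 11001 = 00101
  pos 7: 10100 XOR 11001 = 01101
  pos 8: 11010 XOR 11001 = 00011
Remainder (last 4 bits) = 0011. This is the CRC / FCS.

0011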